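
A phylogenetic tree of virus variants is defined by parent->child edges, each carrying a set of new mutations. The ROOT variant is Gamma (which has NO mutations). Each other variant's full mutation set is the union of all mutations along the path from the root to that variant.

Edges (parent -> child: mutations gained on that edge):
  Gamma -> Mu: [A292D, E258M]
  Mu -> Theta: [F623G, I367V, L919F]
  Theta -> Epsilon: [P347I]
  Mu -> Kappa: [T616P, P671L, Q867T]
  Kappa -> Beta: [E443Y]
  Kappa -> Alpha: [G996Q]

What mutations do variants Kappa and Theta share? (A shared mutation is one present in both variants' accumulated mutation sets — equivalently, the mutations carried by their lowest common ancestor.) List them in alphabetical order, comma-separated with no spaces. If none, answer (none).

Answer: A292D,E258M

Derivation:
Accumulating mutations along path to Kappa:
  At Gamma: gained [] -> total []
  At Mu: gained ['A292D', 'E258M'] -> total ['A292D', 'E258M']
  At Kappa: gained ['T616P', 'P671L', 'Q867T'] -> total ['A292D', 'E258M', 'P671L', 'Q867T', 'T616P']
Mutations(Kappa) = ['A292D', 'E258M', 'P671L', 'Q867T', 'T616P']
Accumulating mutations along path to Theta:
  At Gamma: gained [] -> total []
  At Mu: gained ['A292D', 'E258M'] -> total ['A292D', 'E258M']
  At Theta: gained ['F623G', 'I367V', 'L919F'] -> total ['A292D', 'E258M', 'F623G', 'I367V', 'L919F']
Mutations(Theta) = ['A292D', 'E258M', 'F623G', 'I367V', 'L919F']
Intersection: ['A292D', 'E258M', 'P671L', 'Q867T', 'T616P'] ∩ ['A292D', 'E258M', 'F623G', 'I367V', 'L919F'] = ['A292D', 'E258M']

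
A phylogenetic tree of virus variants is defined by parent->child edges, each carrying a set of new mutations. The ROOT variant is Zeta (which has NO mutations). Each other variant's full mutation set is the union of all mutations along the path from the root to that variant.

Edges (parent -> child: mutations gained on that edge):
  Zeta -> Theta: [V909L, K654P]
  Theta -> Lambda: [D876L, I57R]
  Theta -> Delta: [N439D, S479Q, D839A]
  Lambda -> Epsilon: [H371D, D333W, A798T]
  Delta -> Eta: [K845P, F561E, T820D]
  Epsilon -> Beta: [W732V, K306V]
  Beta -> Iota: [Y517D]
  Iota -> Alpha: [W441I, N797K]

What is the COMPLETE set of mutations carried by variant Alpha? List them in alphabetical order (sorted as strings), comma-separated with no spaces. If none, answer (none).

Answer: A798T,D333W,D876L,H371D,I57R,K306V,K654P,N797K,V909L,W441I,W732V,Y517D

Derivation:
At Zeta: gained [] -> total []
At Theta: gained ['V909L', 'K654P'] -> total ['K654P', 'V909L']
At Lambda: gained ['D876L', 'I57R'] -> total ['D876L', 'I57R', 'K654P', 'V909L']
At Epsilon: gained ['H371D', 'D333W', 'A798T'] -> total ['A798T', 'D333W', 'D876L', 'H371D', 'I57R', 'K654P', 'V909L']
At Beta: gained ['W732V', 'K306V'] -> total ['A798T', 'D333W', 'D876L', 'H371D', 'I57R', 'K306V', 'K654P', 'V909L', 'W732V']
At Iota: gained ['Y517D'] -> total ['A798T', 'D333W', 'D876L', 'H371D', 'I57R', 'K306V', 'K654P', 'V909L', 'W732V', 'Y517D']
At Alpha: gained ['W441I', 'N797K'] -> total ['A798T', 'D333W', 'D876L', 'H371D', 'I57R', 'K306V', 'K654P', 'N797K', 'V909L', 'W441I', 'W732V', 'Y517D']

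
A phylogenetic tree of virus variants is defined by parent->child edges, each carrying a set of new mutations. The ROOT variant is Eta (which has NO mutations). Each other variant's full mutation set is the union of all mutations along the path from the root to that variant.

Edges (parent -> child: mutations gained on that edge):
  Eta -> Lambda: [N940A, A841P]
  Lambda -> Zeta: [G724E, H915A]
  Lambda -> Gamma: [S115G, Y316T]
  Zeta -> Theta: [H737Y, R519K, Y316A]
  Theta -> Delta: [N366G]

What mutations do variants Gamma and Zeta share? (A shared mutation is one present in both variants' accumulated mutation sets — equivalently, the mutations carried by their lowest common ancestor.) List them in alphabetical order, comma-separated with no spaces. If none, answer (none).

Answer: A841P,N940A

Derivation:
Accumulating mutations along path to Gamma:
  At Eta: gained [] -> total []
  At Lambda: gained ['N940A', 'A841P'] -> total ['A841P', 'N940A']
  At Gamma: gained ['S115G', 'Y316T'] -> total ['A841P', 'N940A', 'S115G', 'Y316T']
Mutations(Gamma) = ['A841P', 'N940A', 'S115G', 'Y316T']
Accumulating mutations along path to Zeta:
  At Eta: gained [] -> total []
  At Lambda: gained ['N940A', 'A841P'] -> total ['A841P', 'N940A']
  At Zeta: gained ['G724E', 'H915A'] -> total ['A841P', 'G724E', 'H915A', 'N940A']
Mutations(Zeta) = ['A841P', 'G724E', 'H915A', 'N940A']
Intersection: ['A841P', 'N940A', 'S115G', 'Y316T'] ∩ ['A841P', 'G724E', 'H915A', 'N940A'] = ['A841P', 'N940A']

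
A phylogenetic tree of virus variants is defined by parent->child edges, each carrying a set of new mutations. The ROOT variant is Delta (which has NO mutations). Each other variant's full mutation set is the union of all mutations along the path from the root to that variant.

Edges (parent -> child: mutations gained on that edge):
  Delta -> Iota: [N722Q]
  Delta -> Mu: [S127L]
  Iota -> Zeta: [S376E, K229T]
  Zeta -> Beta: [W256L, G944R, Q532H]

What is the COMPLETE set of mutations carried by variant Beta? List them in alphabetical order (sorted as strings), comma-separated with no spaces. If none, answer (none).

Answer: G944R,K229T,N722Q,Q532H,S376E,W256L

Derivation:
At Delta: gained [] -> total []
At Iota: gained ['N722Q'] -> total ['N722Q']
At Zeta: gained ['S376E', 'K229T'] -> total ['K229T', 'N722Q', 'S376E']
At Beta: gained ['W256L', 'G944R', 'Q532H'] -> total ['G944R', 'K229T', 'N722Q', 'Q532H', 'S376E', 'W256L']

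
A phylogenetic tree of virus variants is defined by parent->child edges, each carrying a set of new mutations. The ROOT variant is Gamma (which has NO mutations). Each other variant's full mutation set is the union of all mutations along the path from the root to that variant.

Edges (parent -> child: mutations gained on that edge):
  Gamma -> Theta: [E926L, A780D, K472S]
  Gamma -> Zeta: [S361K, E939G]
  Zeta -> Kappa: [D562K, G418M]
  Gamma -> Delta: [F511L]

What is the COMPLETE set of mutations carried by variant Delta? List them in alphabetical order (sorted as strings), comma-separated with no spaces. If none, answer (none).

At Gamma: gained [] -> total []
At Delta: gained ['F511L'] -> total ['F511L']

Answer: F511L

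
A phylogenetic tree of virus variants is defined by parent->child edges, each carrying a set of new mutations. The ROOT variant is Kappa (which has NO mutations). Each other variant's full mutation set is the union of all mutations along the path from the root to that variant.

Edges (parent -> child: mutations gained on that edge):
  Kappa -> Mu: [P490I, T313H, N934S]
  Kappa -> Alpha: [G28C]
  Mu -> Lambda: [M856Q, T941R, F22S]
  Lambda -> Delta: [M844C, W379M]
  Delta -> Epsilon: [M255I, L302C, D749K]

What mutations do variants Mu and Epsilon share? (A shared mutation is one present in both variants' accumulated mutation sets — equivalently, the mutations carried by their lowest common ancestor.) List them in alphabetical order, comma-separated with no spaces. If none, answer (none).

Answer: N934S,P490I,T313H

Derivation:
Accumulating mutations along path to Mu:
  At Kappa: gained [] -> total []
  At Mu: gained ['P490I', 'T313H', 'N934S'] -> total ['N934S', 'P490I', 'T313H']
Mutations(Mu) = ['N934S', 'P490I', 'T313H']
Accumulating mutations along path to Epsilon:
  At Kappa: gained [] -> total []
  At Mu: gained ['P490I', 'T313H', 'N934S'] -> total ['N934S', 'P490I', 'T313H']
  At Lambda: gained ['M856Q', 'T941R', 'F22S'] -> total ['F22S', 'M856Q', 'N934S', 'P490I', 'T313H', 'T941R']
  At Delta: gained ['M844C', 'W379M'] -> total ['F22S', 'M844C', 'M856Q', 'N934S', 'P490I', 'T313H', 'T941R', 'W379M']
  At Epsilon: gained ['M255I', 'L302C', 'D749K'] -> total ['D749K', 'F22S', 'L302C', 'M255I', 'M844C', 'M856Q', 'N934S', 'P490I', 'T313H', 'T941R', 'W379M']
Mutations(Epsilon) = ['D749K', 'F22S', 'L302C', 'M255I', 'M844C', 'M856Q', 'N934S', 'P490I', 'T313H', 'T941R', 'W379M']
Intersection: ['N934S', 'P490I', 'T313H'] ∩ ['D749K', 'F22S', 'L302C', 'M255I', 'M844C', 'M856Q', 'N934S', 'P490I', 'T313H', 'T941R', 'W379M'] = ['N934S', 'P490I', 'T313H']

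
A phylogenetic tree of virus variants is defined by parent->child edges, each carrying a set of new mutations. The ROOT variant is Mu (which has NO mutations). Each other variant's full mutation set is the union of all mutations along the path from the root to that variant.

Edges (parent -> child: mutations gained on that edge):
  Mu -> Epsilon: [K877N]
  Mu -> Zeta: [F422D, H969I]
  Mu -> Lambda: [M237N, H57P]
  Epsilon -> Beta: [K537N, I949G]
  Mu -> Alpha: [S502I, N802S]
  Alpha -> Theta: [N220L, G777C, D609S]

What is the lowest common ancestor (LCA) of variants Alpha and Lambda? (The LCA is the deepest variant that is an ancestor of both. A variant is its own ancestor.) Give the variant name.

Path from root to Alpha: Mu -> Alpha
  ancestors of Alpha: {Mu, Alpha}
Path from root to Lambda: Mu -> Lambda
  ancestors of Lambda: {Mu, Lambda}
Common ancestors: {Mu}
Walk up from Lambda: Lambda (not in ancestors of Alpha), Mu (in ancestors of Alpha)
Deepest common ancestor (LCA) = Mu

Answer: Mu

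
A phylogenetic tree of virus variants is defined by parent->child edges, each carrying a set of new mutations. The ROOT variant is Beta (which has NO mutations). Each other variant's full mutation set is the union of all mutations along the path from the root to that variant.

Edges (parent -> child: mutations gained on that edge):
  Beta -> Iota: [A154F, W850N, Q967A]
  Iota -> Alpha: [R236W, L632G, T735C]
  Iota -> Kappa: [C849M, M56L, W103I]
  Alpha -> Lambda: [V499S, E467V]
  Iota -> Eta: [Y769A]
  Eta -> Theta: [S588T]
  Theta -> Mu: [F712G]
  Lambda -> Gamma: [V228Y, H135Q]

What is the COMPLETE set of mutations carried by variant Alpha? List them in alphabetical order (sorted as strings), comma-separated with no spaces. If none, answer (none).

At Beta: gained [] -> total []
At Iota: gained ['A154F', 'W850N', 'Q967A'] -> total ['A154F', 'Q967A', 'W850N']
At Alpha: gained ['R236W', 'L632G', 'T735C'] -> total ['A154F', 'L632G', 'Q967A', 'R236W', 'T735C', 'W850N']

Answer: A154F,L632G,Q967A,R236W,T735C,W850N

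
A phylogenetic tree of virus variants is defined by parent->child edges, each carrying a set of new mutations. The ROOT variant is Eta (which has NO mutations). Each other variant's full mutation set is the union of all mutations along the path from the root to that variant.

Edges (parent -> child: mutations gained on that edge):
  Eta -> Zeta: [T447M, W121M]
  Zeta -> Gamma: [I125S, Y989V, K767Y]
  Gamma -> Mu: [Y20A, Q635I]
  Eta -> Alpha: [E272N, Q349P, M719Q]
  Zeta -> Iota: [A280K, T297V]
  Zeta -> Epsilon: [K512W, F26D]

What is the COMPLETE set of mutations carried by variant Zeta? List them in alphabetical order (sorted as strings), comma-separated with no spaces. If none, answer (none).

At Eta: gained [] -> total []
At Zeta: gained ['T447M', 'W121M'] -> total ['T447M', 'W121M']

Answer: T447M,W121M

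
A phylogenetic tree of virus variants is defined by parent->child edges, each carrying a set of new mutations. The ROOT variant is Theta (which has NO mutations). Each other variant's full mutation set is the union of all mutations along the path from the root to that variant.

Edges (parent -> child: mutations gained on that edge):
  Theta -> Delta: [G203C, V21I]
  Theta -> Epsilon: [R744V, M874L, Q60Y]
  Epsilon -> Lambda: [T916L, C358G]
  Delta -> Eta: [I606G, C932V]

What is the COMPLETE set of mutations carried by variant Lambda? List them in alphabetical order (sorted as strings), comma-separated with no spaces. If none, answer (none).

Answer: C358G,M874L,Q60Y,R744V,T916L

Derivation:
At Theta: gained [] -> total []
At Epsilon: gained ['R744V', 'M874L', 'Q60Y'] -> total ['M874L', 'Q60Y', 'R744V']
At Lambda: gained ['T916L', 'C358G'] -> total ['C358G', 'M874L', 'Q60Y', 'R744V', 'T916L']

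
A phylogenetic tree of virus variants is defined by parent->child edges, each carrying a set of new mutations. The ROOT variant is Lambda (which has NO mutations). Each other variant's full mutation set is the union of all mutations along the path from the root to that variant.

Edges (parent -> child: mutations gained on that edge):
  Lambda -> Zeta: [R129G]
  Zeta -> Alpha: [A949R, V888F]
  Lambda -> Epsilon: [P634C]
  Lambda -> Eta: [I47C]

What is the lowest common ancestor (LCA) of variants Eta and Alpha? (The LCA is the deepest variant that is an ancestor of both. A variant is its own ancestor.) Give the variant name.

Answer: Lambda

Derivation:
Path from root to Eta: Lambda -> Eta
  ancestors of Eta: {Lambda, Eta}
Path from root to Alpha: Lambda -> Zeta -> Alpha
  ancestors of Alpha: {Lambda, Zeta, Alpha}
Common ancestors: {Lambda}
Walk up from Alpha: Alpha (not in ancestors of Eta), Zeta (not in ancestors of Eta), Lambda (in ancestors of Eta)
Deepest common ancestor (LCA) = Lambda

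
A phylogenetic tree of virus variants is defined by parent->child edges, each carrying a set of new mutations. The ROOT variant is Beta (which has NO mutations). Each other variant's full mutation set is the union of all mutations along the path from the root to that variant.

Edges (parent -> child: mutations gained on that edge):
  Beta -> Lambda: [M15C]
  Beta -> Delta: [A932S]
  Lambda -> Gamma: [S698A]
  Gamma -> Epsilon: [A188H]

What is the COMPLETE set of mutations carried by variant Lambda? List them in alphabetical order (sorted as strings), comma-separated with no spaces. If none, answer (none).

Answer: M15C

Derivation:
At Beta: gained [] -> total []
At Lambda: gained ['M15C'] -> total ['M15C']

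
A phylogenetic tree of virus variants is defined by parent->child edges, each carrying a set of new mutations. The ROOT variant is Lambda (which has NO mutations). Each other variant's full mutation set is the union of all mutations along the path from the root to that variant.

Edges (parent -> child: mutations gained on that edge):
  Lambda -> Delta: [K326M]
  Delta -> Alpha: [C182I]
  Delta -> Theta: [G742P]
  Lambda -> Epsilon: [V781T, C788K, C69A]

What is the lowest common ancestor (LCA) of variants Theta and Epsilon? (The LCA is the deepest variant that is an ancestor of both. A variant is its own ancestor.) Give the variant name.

Answer: Lambda

Derivation:
Path from root to Theta: Lambda -> Delta -> Theta
  ancestors of Theta: {Lambda, Delta, Theta}
Path from root to Epsilon: Lambda -> Epsilon
  ancestors of Epsilon: {Lambda, Epsilon}
Common ancestors: {Lambda}
Walk up from Epsilon: Epsilon (not in ancestors of Theta), Lambda (in ancestors of Theta)
Deepest common ancestor (LCA) = Lambda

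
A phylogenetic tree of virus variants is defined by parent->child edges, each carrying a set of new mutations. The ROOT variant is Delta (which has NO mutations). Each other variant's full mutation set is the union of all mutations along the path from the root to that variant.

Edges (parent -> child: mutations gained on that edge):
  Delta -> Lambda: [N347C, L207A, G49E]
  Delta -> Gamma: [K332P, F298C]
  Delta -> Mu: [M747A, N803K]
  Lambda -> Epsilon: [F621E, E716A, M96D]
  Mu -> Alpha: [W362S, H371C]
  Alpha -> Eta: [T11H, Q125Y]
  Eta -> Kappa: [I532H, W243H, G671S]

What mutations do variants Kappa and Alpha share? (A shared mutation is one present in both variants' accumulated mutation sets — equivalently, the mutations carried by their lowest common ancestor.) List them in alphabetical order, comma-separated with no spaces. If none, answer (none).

Accumulating mutations along path to Kappa:
  At Delta: gained [] -> total []
  At Mu: gained ['M747A', 'N803K'] -> total ['M747A', 'N803K']
  At Alpha: gained ['W362S', 'H371C'] -> total ['H371C', 'M747A', 'N803K', 'W362S']
  At Eta: gained ['T11H', 'Q125Y'] -> total ['H371C', 'M747A', 'N803K', 'Q125Y', 'T11H', 'W362S']
  At Kappa: gained ['I532H', 'W243H', 'G671S'] -> total ['G671S', 'H371C', 'I532H', 'M747A', 'N803K', 'Q125Y', 'T11H', 'W243H', 'W362S']
Mutations(Kappa) = ['G671S', 'H371C', 'I532H', 'M747A', 'N803K', 'Q125Y', 'T11H', 'W243H', 'W362S']
Accumulating mutations along path to Alpha:
  At Delta: gained [] -> total []
  At Mu: gained ['M747A', 'N803K'] -> total ['M747A', 'N803K']
  At Alpha: gained ['W362S', 'H371C'] -> total ['H371C', 'M747A', 'N803K', 'W362S']
Mutations(Alpha) = ['H371C', 'M747A', 'N803K', 'W362S']
Intersection: ['G671S', 'H371C', 'I532H', 'M747A', 'N803K', 'Q125Y', 'T11H', 'W243H', 'W362S'] ∩ ['H371C', 'M747A', 'N803K', 'W362S'] = ['H371C', 'M747A', 'N803K', 'W362S']

Answer: H371C,M747A,N803K,W362S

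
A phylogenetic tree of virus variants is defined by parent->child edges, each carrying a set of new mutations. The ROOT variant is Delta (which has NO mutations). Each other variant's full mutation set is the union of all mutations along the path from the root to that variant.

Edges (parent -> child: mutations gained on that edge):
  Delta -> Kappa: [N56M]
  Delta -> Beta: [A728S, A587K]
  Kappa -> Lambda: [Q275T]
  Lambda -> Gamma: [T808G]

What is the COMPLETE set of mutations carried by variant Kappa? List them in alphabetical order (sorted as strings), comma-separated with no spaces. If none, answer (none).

At Delta: gained [] -> total []
At Kappa: gained ['N56M'] -> total ['N56M']

Answer: N56M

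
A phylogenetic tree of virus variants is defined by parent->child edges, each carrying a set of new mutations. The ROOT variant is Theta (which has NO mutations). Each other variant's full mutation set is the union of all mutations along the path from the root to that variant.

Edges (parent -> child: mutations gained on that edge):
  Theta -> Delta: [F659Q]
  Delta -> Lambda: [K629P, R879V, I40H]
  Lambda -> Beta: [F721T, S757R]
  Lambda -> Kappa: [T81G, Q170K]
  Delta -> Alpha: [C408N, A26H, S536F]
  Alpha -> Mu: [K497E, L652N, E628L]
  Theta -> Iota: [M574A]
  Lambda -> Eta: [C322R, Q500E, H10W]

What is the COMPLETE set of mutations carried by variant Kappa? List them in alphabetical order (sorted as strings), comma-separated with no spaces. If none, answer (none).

Answer: F659Q,I40H,K629P,Q170K,R879V,T81G

Derivation:
At Theta: gained [] -> total []
At Delta: gained ['F659Q'] -> total ['F659Q']
At Lambda: gained ['K629P', 'R879V', 'I40H'] -> total ['F659Q', 'I40H', 'K629P', 'R879V']
At Kappa: gained ['T81G', 'Q170K'] -> total ['F659Q', 'I40H', 'K629P', 'Q170K', 'R879V', 'T81G']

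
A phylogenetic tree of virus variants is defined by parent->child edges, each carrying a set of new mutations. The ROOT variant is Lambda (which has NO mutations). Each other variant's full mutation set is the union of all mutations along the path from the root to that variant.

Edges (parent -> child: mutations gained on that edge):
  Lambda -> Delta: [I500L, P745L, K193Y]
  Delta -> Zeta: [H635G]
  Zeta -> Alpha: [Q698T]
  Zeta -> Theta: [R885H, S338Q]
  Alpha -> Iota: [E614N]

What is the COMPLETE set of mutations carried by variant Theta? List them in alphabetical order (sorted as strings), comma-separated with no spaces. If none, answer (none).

Answer: H635G,I500L,K193Y,P745L,R885H,S338Q

Derivation:
At Lambda: gained [] -> total []
At Delta: gained ['I500L', 'P745L', 'K193Y'] -> total ['I500L', 'K193Y', 'P745L']
At Zeta: gained ['H635G'] -> total ['H635G', 'I500L', 'K193Y', 'P745L']
At Theta: gained ['R885H', 'S338Q'] -> total ['H635G', 'I500L', 'K193Y', 'P745L', 'R885H', 'S338Q']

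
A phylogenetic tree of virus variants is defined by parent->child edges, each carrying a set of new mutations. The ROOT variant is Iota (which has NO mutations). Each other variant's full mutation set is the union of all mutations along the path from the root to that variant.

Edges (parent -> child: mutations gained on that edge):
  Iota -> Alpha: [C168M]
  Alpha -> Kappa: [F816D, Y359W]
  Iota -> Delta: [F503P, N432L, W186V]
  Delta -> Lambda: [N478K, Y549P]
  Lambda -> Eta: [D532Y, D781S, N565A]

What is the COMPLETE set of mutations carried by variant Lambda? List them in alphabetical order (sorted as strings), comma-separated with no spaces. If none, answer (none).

Answer: F503P,N432L,N478K,W186V,Y549P

Derivation:
At Iota: gained [] -> total []
At Delta: gained ['F503P', 'N432L', 'W186V'] -> total ['F503P', 'N432L', 'W186V']
At Lambda: gained ['N478K', 'Y549P'] -> total ['F503P', 'N432L', 'N478K', 'W186V', 'Y549P']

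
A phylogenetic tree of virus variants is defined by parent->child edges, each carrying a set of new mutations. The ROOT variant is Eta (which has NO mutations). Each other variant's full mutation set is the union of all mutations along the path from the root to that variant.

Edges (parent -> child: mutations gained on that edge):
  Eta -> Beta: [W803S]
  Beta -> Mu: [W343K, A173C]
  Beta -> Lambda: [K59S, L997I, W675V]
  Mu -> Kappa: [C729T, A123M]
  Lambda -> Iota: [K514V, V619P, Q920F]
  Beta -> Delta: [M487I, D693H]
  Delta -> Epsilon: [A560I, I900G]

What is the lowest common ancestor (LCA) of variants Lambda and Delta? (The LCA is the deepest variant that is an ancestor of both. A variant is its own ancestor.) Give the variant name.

Path from root to Lambda: Eta -> Beta -> Lambda
  ancestors of Lambda: {Eta, Beta, Lambda}
Path from root to Delta: Eta -> Beta -> Delta
  ancestors of Delta: {Eta, Beta, Delta}
Common ancestors: {Eta, Beta}
Walk up from Delta: Delta (not in ancestors of Lambda), Beta (in ancestors of Lambda), Eta (in ancestors of Lambda)
Deepest common ancestor (LCA) = Beta

Answer: Beta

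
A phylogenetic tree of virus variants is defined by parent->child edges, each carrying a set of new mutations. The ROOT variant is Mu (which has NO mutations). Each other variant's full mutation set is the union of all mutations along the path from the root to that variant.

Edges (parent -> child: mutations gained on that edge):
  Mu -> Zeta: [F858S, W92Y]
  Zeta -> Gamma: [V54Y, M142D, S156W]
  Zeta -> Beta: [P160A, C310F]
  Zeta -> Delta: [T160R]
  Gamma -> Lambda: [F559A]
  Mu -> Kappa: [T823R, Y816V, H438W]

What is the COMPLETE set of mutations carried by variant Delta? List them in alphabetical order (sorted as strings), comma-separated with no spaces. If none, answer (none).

Answer: F858S,T160R,W92Y

Derivation:
At Mu: gained [] -> total []
At Zeta: gained ['F858S', 'W92Y'] -> total ['F858S', 'W92Y']
At Delta: gained ['T160R'] -> total ['F858S', 'T160R', 'W92Y']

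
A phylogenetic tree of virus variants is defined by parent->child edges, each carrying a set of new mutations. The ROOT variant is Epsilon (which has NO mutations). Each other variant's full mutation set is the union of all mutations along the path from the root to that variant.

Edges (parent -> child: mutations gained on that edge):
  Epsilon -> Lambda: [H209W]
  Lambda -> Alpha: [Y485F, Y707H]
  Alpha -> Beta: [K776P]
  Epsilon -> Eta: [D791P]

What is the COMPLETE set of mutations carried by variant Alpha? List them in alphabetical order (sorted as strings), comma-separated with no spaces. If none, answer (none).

At Epsilon: gained [] -> total []
At Lambda: gained ['H209W'] -> total ['H209W']
At Alpha: gained ['Y485F', 'Y707H'] -> total ['H209W', 'Y485F', 'Y707H']

Answer: H209W,Y485F,Y707H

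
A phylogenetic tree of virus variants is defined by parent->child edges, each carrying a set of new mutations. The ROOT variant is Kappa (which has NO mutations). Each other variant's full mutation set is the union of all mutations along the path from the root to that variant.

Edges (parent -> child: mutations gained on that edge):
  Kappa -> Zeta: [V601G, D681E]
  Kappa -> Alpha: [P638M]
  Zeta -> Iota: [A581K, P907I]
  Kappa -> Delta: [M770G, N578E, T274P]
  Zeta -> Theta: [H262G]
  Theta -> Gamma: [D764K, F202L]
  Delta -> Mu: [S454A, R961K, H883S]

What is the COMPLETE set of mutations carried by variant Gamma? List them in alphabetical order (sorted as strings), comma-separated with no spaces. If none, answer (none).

Answer: D681E,D764K,F202L,H262G,V601G

Derivation:
At Kappa: gained [] -> total []
At Zeta: gained ['V601G', 'D681E'] -> total ['D681E', 'V601G']
At Theta: gained ['H262G'] -> total ['D681E', 'H262G', 'V601G']
At Gamma: gained ['D764K', 'F202L'] -> total ['D681E', 'D764K', 'F202L', 'H262G', 'V601G']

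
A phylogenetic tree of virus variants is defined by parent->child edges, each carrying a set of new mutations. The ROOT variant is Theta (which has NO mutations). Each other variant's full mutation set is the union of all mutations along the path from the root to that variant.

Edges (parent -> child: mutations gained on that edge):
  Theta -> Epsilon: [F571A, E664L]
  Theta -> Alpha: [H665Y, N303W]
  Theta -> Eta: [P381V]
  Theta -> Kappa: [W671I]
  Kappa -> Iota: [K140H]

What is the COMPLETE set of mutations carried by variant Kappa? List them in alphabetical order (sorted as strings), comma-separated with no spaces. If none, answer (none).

At Theta: gained [] -> total []
At Kappa: gained ['W671I'] -> total ['W671I']

Answer: W671I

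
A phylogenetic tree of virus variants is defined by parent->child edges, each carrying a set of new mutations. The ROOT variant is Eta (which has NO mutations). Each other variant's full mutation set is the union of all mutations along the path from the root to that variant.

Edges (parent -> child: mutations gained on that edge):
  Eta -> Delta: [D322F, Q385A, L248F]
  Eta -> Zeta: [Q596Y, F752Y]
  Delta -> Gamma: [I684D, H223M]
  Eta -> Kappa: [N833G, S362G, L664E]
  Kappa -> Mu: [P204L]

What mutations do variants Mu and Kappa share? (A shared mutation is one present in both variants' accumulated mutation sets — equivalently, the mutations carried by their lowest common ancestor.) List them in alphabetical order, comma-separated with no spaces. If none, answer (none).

Accumulating mutations along path to Mu:
  At Eta: gained [] -> total []
  At Kappa: gained ['N833G', 'S362G', 'L664E'] -> total ['L664E', 'N833G', 'S362G']
  At Mu: gained ['P204L'] -> total ['L664E', 'N833G', 'P204L', 'S362G']
Mutations(Mu) = ['L664E', 'N833G', 'P204L', 'S362G']
Accumulating mutations along path to Kappa:
  At Eta: gained [] -> total []
  At Kappa: gained ['N833G', 'S362G', 'L664E'] -> total ['L664E', 'N833G', 'S362G']
Mutations(Kappa) = ['L664E', 'N833G', 'S362G']
Intersection: ['L664E', 'N833G', 'P204L', 'S362G'] ∩ ['L664E', 'N833G', 'S362G'] = ['L664E', 'N833G', 'S362G']

Answer: L664E,N833G,S362G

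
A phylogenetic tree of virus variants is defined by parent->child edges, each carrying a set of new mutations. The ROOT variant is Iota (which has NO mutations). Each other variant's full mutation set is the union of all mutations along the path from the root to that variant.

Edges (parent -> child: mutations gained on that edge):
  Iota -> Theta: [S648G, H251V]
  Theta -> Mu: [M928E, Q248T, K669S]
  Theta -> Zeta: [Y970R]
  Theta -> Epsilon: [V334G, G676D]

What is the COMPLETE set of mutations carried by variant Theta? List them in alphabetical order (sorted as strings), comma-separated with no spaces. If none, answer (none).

At Iota: gained [] -> total []
At Theta: gained ['S648G', 'H251V'] -> total ['H251V', 'S648G']

Answer: H251V,S648G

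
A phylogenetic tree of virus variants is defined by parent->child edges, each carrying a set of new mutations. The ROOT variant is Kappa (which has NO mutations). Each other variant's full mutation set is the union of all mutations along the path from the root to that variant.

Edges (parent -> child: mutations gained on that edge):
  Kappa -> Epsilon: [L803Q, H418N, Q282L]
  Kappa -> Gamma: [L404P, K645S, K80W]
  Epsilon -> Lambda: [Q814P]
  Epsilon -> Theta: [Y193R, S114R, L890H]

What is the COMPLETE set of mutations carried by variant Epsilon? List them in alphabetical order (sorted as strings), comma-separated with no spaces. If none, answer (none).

At Kappa: gained [] -> total []
At Epsilon: gained ['L803Q', 'H418N', 'Q282L'] -> total ['H418N', 'L803Q', 'Q282L']

Answer: H418N,L803Q,Q282L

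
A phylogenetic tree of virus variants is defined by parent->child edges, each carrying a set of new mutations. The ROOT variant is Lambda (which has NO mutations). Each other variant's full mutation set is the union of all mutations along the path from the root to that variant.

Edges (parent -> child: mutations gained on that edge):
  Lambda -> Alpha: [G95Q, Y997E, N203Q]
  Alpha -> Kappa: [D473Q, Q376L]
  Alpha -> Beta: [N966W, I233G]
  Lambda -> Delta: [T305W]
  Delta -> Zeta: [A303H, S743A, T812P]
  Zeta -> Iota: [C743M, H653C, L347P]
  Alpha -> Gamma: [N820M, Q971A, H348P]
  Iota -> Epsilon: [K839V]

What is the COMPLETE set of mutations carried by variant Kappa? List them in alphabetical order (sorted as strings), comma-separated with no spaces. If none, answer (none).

Answer: D473Q,G95Q,N203Q,Q376L,Y997E

Derivation:
At Lambda: gained [] -> total []
At Alpha: gained ['G95Q', 'Y997E', 'N203Q'] -> total ['G95Q', 'N203Q', 'Y997E']
At Kappa: gained ['D473Q', 'Q376L'] -> total ['D473Q', 'G95Q', 'N203Q', 'Q376L', 'Y997E']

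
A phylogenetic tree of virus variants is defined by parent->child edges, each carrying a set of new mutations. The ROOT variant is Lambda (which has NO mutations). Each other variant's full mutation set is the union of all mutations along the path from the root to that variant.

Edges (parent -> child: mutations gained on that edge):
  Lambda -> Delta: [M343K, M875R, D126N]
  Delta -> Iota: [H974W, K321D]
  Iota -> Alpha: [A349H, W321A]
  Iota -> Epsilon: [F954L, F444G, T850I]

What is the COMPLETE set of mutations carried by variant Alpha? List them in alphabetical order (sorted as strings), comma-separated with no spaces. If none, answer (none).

At Lambda: gained [] -> total []
At Delta: gained ['M343K', 'M875R', 'D126N'] -> total ['D126N', 'M343K', 'M875R']
At Iota: gained ['H974W', 'K321D'] -> total ['D126N', 'H974W', 'K321D', 'M343K', 'M875R']
At Alpha: gained ['A349H', 'W321A'] -> total ['A349H', 'D126N', 'H974W', 'K321D', 'M343K', 'M875R', 'W321A']

Answer: A349H,D126N,H974W,K321D,M343K,M875R,W321A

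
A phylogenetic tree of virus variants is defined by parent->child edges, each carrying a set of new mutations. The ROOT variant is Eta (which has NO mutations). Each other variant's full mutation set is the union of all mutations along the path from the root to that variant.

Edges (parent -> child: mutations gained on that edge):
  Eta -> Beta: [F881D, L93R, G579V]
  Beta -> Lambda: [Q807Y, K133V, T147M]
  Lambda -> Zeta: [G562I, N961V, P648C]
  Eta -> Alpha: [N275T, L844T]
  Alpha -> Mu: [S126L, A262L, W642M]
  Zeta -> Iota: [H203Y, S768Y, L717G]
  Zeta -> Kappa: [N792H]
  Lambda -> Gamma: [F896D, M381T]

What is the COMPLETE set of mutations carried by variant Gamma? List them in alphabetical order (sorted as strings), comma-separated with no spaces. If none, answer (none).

At Eta: gained [] -> total []
At Beta: gained ['F881D', 'L93R', 'G579V'] -> total ['F881D', 'G579V', 'L93R']
At Lambda: gained ['Q807Y', 'K133V', 'T147M'] -> total ['F881D', 'G579V', 'K133V', 'L93R', 'Q807Y', 'T147M']
At Gamma: gained ['F896D', 'M381T'] -> total ['F881D', 'F896D', 'G579V', 'K133V', 'L93R', 'M381T', 'Q807Y', 'T147M']

Answer: F881D,F896D,G579V,K133V,L93R,M381T,Q807Y,T147M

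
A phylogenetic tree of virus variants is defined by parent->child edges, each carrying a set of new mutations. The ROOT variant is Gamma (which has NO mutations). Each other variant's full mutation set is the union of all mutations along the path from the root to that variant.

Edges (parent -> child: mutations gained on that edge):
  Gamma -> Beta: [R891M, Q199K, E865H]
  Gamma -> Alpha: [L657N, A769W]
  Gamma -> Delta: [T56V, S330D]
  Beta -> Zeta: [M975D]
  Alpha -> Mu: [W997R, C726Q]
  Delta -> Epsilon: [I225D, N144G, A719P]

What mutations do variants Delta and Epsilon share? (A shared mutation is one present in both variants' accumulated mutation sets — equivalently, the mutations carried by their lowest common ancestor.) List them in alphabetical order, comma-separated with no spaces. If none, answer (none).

Accumulating mutations along path to Delta:
  At Gamma: gained [] -> total []
  At Delta: gained ['T56V', 'S330D'] -> total ['S330D', 'T56V']
Mutations(Delta) = ['S330D', 'T56V']
Accumulating mutations along path to Epsilon:
  At Gamma: gained [] -> total []
  At Delta: gained ['T56V', 'S330D'] -> total ['S330D', 'T56V']
  At Epsilon: gained ['I225D', 'N144G', 'A719P'] -> total ['A719P', 'I225D', 'N144G', 'S330D', 'T56V']
Mutations(Epsilon) = ['A719P', 'I225D', 'N144G', 'S330D', 'T56V']
Intersection: ['S330D', 'T56V'] ∩ ['A719P', 'I225D', 'N144G', 'S330D', 'T56V'] = ['S330D', 'T56V']

Answer: S330D,T56V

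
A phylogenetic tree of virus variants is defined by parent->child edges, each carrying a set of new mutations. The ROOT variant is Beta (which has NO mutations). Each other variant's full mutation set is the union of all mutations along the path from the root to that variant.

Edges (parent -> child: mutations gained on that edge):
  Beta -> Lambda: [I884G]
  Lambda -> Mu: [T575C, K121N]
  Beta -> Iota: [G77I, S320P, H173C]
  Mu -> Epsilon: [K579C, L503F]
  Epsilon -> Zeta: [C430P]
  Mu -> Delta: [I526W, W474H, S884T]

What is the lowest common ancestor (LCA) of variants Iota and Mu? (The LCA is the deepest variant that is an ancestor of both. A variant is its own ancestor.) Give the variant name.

Path from root to Iota: Beta -> Iota
  ancestors of Iota: {Beta, Iota}
Path from root to Mu: Beta -> Lambda -> Mu
  ancestors of Mu: {Beta, Lambda, Mu}
Common ancestors: {Beta}
Walk up from Mu: Mu (not in ancestors of Iota), Lambda (not in ancestors of Iota), Beta (in ancestors of Iota)
Deepest common ancestor (LCA) = Beta

Answer: Beta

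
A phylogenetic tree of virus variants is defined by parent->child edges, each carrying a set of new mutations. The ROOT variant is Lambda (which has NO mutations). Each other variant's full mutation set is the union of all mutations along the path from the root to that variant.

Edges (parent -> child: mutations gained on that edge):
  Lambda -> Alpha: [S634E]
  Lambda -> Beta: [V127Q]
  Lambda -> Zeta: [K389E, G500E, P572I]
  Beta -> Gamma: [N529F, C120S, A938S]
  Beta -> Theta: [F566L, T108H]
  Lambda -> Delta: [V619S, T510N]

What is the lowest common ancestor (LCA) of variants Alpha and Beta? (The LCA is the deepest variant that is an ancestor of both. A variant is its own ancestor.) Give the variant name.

Path from root to Alpha: Lambda -> Alpha
  ancestors of Alpha: {Lambda, Alpha}
Path from root to Beta: Lambda -> Beta
  ancestors of Beta: {Lambda, Beta}
Common ancestors: {Lambda}
Walk up from Beta: Beta (not in ancestors of Alpha), Lambda (in ancestors of Alpha)
Deepest common ancestor (LCA) = Lambda

Answer: Lambda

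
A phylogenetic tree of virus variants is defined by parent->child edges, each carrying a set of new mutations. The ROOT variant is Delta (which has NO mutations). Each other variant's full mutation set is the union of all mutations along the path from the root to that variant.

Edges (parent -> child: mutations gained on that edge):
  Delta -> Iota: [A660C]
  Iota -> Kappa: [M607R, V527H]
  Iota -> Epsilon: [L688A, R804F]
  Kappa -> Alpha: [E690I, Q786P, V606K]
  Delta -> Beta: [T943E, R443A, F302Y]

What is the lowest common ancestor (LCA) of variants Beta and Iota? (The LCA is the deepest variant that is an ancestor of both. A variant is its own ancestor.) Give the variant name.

Path from root to Beta: Delta -> Beta
  ancestors of Beta: {Delta, Beta}
Path from root to Iota: Delta -> Iota
  ancestors of Iota: {Delta, Iota}
Common ancestors: {Delta}
Walk up from Iota: Iota (not in ancestors of Beta), Delta (in ancestors of Beta)
Deepest common ancestor (LCA) = Delta

Answer: Delta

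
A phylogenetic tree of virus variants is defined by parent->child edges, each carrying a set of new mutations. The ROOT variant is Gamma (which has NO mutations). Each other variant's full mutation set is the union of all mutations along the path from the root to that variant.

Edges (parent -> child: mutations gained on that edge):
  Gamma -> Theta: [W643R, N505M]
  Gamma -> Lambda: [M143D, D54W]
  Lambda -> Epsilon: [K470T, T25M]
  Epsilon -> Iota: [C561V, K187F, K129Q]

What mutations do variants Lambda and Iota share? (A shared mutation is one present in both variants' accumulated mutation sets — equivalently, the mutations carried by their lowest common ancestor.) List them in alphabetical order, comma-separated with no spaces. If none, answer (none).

Accumulating mutations along path to Lambda:
  At Gamma: gained [] -> total []
  At Lambda: gained ['M143D', 'D54W'] -> total ['D54W', 'M143D']
Mutations(Lambda) = ['D54W', 'M143D']
Accumulating mutations along path to Iota:
  At Gamma: gained [] -> total []
  At Lambda: gained ['M143D', 'D54W'] -> total ['D54W', 'M143D']
  At Epsilon: gained ['K470T', 'T25M'] -> total ['D54W', 'K470T', 'M143D', 'T25M']
  At Iota: gained ['C561V', 'K187F', 'K129Q'] -> total ['C561V', 'D54W', 'K129Q', 'K187F', 'K470T', 'M143D', 'T25M']
Mutations(Iota) = ['C561V', 'D54W', 'K129Q', 'K187F', 'K470T', 'M143D', 'T25M']
Intersection: ['D54W', 'M143D'] ∩ ['C561V', 'D54W', 'K129Q', 'K187F', 'K470T', 'M143D', 'T25M'] = ['D54W', 'M143D']

Answer: D54W,M143D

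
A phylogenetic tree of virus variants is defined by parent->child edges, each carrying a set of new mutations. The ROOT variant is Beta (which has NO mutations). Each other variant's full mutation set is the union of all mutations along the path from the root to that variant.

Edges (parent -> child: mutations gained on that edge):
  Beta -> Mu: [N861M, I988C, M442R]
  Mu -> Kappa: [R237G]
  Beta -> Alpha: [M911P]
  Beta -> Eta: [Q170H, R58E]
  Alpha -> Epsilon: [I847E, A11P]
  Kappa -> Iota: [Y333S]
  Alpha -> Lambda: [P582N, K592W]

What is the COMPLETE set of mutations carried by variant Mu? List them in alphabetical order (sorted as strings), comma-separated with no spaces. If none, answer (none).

At Beta: gained [] -> total []
At Mu: gained ['N861M', 'I988C', 'M442R'] -> total ['I988C', 'M442R', 'N861M']

Answer: I988C,M442R,N861M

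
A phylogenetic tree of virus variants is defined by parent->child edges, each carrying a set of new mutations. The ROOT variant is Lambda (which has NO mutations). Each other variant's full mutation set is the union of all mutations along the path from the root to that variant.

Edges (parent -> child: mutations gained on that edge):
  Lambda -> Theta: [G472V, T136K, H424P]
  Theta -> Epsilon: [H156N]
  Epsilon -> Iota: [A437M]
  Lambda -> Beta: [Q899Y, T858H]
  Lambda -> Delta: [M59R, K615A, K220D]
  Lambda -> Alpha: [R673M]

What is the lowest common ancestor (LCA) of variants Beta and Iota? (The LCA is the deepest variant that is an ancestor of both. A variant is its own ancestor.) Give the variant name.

Answer: Lambda

Derivation:
Path from root to Beta: Lambda -> Beta
  ancestors of Beta: {Lambda, Beta}
Path from root to Iota: Lambda -> Theta -> Epsilon -> Iota
  ancestors of Iota: {Lambda, Theta, Epsilon, Iota}
Common ancestors: {Lambda}
Walk up from Iota: Iota (not in ancestors of Beta), Epsilon (not in ancestors of Beta), Theta (not in ancestors of Beta), Lambda (in ancestors of Beta)
Deepest common ancestor (LCA) = Lambda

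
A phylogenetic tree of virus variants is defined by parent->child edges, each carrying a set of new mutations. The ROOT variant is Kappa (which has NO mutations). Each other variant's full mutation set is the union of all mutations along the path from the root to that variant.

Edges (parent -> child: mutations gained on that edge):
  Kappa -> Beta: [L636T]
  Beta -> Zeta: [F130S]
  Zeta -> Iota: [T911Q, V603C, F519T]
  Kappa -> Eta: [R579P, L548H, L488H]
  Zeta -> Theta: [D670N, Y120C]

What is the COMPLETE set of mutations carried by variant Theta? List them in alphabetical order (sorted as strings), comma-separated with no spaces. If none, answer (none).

Answer: D670N,F130S,L636T,Y120C

Derivation:
At Kappa: gained [] -> total []
At Beta: gained ['L636T'] -> total ['L636T']
At Zeta: gained ['F130S'] -> total ['F130S', 'L636T']
At Theta: gained ['D670N', 'Y120C'] -> total ['D670N', 'F130S', 'L636T', 'Y120C']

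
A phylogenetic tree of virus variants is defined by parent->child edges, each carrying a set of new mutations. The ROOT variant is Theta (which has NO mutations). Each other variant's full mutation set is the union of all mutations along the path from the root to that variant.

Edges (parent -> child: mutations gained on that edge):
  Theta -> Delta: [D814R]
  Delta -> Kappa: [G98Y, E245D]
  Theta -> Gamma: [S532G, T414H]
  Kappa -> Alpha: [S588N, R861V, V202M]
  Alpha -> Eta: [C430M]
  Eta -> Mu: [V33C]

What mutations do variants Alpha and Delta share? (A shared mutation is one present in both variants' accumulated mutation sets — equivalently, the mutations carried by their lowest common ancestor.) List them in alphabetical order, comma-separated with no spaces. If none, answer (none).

Answer: D814R

Derivation:
Accumulating mutations along path to Alpha:
  At Theta: gained [] -> total []
  At Delta: gained ['D814R'] -> total ['D814R']
  At Kappa: gained ['G98Y', 'E245D'] -> total ['D814R', 'E245D', 'G98Y']
  At Alpha: gained ['S588N', 'R861V', 'V202M'] -> total ['D814R', 'E245D', 'G98Y', 'R861V', 'S588N', 'V202M']
Mutations(Alpha) = ['D814R', 'E245D', 'G98Y', 'R861V', 'S588N', 'V202M']
Accumulating mutations along path to Delta:
  At Theta: gained [] -> total []
  At Delta: gained ['D814R'] -> total ['D814R']
Mutations(Delta) = ['D814R']
Intersection: ['D814R', 'E245D', 'G98Y', 'R861V', 'S588N', 'V202M'] ∩ ['D814R'] = ['D814R']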